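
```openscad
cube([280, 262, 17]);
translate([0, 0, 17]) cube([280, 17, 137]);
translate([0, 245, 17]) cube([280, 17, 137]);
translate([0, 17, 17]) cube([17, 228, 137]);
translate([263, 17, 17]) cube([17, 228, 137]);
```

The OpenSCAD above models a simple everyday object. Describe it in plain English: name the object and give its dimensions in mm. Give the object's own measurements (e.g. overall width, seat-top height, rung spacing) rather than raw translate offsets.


An open-topped rectangular box: outside dimensions 280×262×154 mm, with a uniform wall and base thickness of 17 mm. The base is a full 280×262 slab on the floor; four walls sit on top of the base. The front and back walls (the −y and +y sides) span the full width; the two side walls fit between them.


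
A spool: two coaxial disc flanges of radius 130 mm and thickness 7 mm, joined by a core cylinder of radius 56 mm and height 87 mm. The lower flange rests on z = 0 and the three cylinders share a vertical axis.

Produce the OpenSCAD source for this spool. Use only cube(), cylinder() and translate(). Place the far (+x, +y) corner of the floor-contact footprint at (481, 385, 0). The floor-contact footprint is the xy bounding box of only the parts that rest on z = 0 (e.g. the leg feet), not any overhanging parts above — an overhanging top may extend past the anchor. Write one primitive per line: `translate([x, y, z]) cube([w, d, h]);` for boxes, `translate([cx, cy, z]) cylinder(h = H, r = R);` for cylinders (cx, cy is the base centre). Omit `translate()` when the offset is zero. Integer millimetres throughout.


translate([351, 255, 0]) cylinder(h = 7, r = 130);
translate([351, 255, 7]) cylinder(h = 87, r = 56);
translate([351, 255, 94]) cylinder(h = 7, r = 130);


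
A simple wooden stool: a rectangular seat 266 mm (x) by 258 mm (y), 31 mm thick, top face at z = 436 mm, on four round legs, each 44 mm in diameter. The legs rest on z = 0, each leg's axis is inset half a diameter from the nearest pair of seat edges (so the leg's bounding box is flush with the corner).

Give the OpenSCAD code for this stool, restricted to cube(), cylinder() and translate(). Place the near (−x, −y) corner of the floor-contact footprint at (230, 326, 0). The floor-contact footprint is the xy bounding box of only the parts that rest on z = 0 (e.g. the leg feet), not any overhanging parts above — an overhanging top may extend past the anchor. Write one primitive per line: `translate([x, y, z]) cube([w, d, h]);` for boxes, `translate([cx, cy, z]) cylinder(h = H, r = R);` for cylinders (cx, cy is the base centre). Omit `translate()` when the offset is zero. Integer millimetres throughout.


translate([230, 326, 405]) cube([266, 258, 31]);
translate([252, 348, 0]) cylinder(h = 405, r = 22);
translate([474, 348, 0]) cylinder(h = 405, r = 22);
translate([252, 562, 0]) cylinder(h = 405, r = 22);
translate([474, 562, 0]) cylinder(h = 405, r = 22);


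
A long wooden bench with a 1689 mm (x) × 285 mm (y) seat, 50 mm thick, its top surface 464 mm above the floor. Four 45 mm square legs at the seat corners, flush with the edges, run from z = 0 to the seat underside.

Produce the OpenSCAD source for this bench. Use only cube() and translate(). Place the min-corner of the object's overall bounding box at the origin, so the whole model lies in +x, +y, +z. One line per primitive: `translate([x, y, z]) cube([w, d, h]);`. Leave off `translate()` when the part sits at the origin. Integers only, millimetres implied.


translate([0, 0, 414]) cube([1689, 285, 50]);
cube([45, 45, 414]);
translate([0, 240, 0]) cube([45, 45, 414]);
translate([1644, 0, 0]) cube([45, 45, 414]);
translate([1644, 240, 0]) cube([45, 45, 414]);


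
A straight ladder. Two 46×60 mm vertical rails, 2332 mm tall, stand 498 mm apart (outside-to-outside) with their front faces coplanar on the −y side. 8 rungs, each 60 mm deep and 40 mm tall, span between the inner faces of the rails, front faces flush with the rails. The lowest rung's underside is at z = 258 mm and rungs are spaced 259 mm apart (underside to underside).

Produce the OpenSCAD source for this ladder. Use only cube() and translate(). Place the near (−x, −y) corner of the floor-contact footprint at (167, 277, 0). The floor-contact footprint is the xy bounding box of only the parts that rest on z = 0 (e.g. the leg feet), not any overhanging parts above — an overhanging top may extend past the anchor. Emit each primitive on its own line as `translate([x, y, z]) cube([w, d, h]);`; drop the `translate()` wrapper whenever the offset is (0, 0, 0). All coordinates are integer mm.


translate([167, 277, 0]) cube([46, 60, 2332]);
translate([619, 277, 0]) cube([46, 60, 2332]);
translate([213, 277, 258]) cube([406, 60, 40]);
translate([213, 277, 517]) cube([406, 60, 40]);
translate([213, 277, 776]) cube([406, 60, 40]);
translate([213, 277, 1035]) cube([406, 60, 40]);
translate([213, 277, 1294]) cube([406, 60, 40]);
translate([213, 277, 1553]) cube([406, 60, 40]);
translate([213, 277, 1812]) cube([406, 60, 40]);
translate([213, 277, 2071]) cube([406, 60, 40]);


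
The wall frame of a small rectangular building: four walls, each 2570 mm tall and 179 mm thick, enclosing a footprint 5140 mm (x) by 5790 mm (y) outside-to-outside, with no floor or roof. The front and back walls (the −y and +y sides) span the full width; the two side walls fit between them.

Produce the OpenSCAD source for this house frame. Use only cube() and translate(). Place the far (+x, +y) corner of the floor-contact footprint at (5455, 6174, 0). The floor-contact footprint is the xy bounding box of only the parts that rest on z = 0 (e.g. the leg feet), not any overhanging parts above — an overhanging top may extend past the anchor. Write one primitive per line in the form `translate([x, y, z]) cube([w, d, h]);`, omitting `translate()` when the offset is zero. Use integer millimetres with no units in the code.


translate([315, 384, 0]) cube([5140, 179, 2570]);
translate([315, 5995, 0]) cube([5140, 179, 2570]);
translate([315, 563, 0]) cube([179, 5432, 2570]);
translate([5276, 563, 0]) cube([179, 5432, 2570]);


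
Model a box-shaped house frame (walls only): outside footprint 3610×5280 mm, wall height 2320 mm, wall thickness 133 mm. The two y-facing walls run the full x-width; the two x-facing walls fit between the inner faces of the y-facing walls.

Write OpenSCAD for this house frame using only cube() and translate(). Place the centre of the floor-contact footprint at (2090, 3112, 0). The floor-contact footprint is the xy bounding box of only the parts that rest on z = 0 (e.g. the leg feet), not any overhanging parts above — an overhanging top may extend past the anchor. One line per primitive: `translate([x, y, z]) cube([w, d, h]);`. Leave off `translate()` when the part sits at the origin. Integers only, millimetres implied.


translate([285, 472, 0]) cube([3610, 133, 2320]);
translate([285, 5619, 0]) cube([3610, 133, 2320]);
translate([285, 605, 0]) cube([133, 5014, 2320]);
translate([3762, 605, 0]) cube([133, 5014, 2320]);


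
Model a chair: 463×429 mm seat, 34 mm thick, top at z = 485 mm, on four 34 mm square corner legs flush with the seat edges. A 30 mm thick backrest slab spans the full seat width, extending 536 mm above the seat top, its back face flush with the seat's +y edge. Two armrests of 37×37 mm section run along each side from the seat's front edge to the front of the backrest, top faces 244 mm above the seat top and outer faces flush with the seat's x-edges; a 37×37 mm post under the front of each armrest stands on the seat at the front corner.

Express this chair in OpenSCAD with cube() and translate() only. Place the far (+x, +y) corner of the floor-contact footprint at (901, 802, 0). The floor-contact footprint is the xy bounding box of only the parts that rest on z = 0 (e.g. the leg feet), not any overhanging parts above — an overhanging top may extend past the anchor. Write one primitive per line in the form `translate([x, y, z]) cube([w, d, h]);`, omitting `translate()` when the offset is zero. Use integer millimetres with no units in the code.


translate([438, 373, 451]) cube([463, 429, 34]);
translate([438, 373, 0]) cube([34, 34, 451]);
translate([867, 373, 0]) cube([34, 34, 451]);
translate([438, 768, 0]) cube([34, 34, 451]);
translate([867, 768, 0]) cube([34, 34, 451]);
translate([438, 772, 485]) cube([463, 30, 536]);
translate([438, 373, 692]) cube([37, 399, 37]);
translate([864, 373, 692]) cube([37, 399, 37]);
translate([438, 373, 485]) cube([37, 37, 207]);
translate([864, 373, 485]) cube([37, 37, 207]);


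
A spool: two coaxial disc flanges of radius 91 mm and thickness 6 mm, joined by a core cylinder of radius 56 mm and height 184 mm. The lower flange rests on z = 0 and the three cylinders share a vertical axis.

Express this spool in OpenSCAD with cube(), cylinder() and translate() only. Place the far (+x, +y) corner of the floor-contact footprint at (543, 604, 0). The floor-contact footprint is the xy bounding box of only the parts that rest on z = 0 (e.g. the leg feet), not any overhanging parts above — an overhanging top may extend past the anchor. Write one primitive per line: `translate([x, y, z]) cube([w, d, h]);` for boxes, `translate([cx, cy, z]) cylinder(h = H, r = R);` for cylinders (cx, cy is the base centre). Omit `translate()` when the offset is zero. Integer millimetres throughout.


translate([452, 513, 0]) cylinder(h = 6, r = 91);
translate([452, 513, 6]) cylinder(h = 184, r = 56);
translate([452, 513, 190]) cylinder(h = 6, r = 91);


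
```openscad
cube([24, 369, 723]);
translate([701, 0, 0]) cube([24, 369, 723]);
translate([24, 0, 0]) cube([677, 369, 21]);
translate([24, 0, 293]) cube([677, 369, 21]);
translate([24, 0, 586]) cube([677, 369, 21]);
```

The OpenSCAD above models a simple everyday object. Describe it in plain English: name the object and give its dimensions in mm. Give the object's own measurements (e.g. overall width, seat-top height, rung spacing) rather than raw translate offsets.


An open bookshelf. Two side panels, each 24 mm thick, 369 mm deep and 723 mm tall, stand 725 mm apart (outside-to-outside). Between them sit 3 shelves, each 21 mm thick and 369 mm deep, spanning the full gap between the sides. The bottom shelf rests on the floor (its underside at z = 0) and the clear gap between one shelf's top and the next shelf's underside is 272 mm.


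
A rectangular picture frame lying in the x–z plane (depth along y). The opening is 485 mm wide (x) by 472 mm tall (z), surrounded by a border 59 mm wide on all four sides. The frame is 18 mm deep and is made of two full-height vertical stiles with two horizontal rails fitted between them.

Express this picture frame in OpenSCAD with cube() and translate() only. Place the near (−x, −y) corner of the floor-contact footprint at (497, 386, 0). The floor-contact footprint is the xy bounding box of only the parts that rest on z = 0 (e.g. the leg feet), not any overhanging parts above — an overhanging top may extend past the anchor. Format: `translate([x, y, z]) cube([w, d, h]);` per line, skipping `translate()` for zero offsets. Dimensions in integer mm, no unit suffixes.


translate([497, 386, 0]) cube([59, 18, 590]);
translate([1041, 386, 0]) cube([59, 18, 590]);
translate([556, 386, 0]) cube([485, 18, 59]);
translate([556, 386, 531]) cube([485, 18, 59]);


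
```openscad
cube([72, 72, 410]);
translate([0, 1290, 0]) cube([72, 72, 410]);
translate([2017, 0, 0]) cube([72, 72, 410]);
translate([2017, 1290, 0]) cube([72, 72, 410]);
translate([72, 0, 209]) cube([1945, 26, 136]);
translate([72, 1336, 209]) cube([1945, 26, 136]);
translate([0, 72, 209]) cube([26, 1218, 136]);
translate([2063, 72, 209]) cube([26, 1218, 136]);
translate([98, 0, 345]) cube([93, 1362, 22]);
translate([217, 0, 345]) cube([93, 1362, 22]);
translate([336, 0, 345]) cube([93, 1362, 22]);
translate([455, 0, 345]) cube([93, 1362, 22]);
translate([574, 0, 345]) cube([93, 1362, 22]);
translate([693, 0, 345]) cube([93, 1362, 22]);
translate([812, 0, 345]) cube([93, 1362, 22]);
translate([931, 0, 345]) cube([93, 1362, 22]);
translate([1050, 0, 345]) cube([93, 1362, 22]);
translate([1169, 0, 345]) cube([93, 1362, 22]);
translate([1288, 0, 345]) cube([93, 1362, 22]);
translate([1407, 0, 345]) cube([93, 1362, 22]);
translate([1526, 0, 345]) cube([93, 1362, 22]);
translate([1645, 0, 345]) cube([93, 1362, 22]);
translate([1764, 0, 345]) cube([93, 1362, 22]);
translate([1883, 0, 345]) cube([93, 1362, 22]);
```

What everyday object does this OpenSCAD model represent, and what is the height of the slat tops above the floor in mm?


A bed frame. The slat-top height is 367 mm.

Four posts, four rails, and a row of slats — a bed frame. Slats sit on the rails at z = 209 + 136 = 345; with slat thickness 22, the top is 367 mm.


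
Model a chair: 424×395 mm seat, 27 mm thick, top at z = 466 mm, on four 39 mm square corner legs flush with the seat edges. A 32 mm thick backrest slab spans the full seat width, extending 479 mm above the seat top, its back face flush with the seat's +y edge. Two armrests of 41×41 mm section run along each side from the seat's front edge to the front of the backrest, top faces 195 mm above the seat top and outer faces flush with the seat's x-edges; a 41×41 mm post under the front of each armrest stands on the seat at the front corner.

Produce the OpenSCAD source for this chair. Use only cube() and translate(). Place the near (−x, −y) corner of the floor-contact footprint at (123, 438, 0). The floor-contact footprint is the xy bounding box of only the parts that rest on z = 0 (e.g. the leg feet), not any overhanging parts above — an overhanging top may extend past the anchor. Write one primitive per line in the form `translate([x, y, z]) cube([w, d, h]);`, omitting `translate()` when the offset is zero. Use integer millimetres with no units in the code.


// leg_h = 466 - 27 = 439
// arm post h = 195 - 41 = 154
translate([123, 438, 439]) cube([424, 395, 27]);
translate([123, 438, 0]) cube([39, 39, 439]);
translate([508, 438, 0]) cube([39, 39, 439]);
translate([123, 794, 0]) cube([39, 39, 439]);
translate([508, 794, 0]) cube([39, 39, 439]);
translate([123, 801, 466]) cube([424, 32, 479]);
translate([123, 438, 620]) cube([41, 363, 41]);
translate([506, 438, 620]) cube([41, 363, 41]);
translate([123, 438, 466]) cube([41, 41, 154]);
translate([506, 438, 466]) cube([41, 41, 154]);


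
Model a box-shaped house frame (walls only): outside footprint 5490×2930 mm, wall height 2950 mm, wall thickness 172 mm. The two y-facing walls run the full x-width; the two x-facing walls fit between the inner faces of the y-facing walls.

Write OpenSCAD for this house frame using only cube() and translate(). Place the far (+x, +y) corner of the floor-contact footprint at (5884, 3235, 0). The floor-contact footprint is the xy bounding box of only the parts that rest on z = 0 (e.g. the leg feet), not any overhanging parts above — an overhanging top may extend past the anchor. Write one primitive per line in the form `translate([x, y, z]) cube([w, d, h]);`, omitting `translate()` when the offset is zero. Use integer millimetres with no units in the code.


translate([394, 305, 0]) cube([5490, 172, 2950]);
translate([394, 3063, 0]) cube([5490, 172, 2950]);
translate([394, 477, 0]) cube([172, 2586, 2950]);
translate([5712, 477, 0]) cube([172, 2586, 2950]);


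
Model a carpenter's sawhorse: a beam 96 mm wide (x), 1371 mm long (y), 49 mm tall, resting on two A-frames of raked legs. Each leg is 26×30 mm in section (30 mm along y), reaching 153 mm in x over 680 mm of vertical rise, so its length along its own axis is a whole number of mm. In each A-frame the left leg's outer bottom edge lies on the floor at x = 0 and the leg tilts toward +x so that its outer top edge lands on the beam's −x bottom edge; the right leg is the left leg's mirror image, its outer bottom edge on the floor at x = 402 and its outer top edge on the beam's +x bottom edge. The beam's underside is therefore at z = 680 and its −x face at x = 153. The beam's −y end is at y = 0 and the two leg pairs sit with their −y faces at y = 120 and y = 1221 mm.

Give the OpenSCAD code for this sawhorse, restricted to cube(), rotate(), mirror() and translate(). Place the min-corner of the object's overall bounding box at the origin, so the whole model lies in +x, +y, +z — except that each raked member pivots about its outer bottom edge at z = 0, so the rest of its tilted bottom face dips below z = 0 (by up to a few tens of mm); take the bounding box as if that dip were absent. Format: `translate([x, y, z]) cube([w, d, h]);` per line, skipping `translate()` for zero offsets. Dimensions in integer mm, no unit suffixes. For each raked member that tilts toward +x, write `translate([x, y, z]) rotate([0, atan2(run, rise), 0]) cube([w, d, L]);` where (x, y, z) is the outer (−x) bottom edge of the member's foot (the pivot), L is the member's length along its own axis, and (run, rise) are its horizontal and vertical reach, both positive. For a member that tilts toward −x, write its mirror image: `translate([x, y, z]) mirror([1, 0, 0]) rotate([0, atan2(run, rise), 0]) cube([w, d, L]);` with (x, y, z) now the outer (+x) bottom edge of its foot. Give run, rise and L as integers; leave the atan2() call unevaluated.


translate([153, 0, 680]) cube([96, 1371, 49]);
translate([0, 120, 0]) rotate([0, atan2(153, 680), 0]) cube([26, 30, 697]);
translate([402, 120, 0]) mirror([1, 0, 0]) rotate([0, atan2(153, 680), 0]) cube([26, 30, 697]);
translate([0, 1221, 0]) rotate([0, atan2(153, 680), 0]) cube([26, 30, 697]);
translate([402, 1221, 0]) mirror([1, 0, 0]) rotate([0, atan2(153, 680), 0]) cube([26, 30, 697]);


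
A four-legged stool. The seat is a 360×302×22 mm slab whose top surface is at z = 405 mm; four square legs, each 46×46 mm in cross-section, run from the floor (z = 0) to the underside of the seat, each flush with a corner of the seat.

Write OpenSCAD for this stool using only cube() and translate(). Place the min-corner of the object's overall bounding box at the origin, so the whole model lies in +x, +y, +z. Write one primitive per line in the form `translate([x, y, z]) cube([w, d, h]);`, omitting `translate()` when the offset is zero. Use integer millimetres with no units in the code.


translate([0, 0, 383]) cube([360, 302, 22]);
cube([46, 46, 383]);
translate([314, 0, 0]) cube([46, 46, 383]);
translate([0, 256, 0]) cube([46, 46, 383]);
translate([314, 256, 0]) cube([46, 46, 383]);


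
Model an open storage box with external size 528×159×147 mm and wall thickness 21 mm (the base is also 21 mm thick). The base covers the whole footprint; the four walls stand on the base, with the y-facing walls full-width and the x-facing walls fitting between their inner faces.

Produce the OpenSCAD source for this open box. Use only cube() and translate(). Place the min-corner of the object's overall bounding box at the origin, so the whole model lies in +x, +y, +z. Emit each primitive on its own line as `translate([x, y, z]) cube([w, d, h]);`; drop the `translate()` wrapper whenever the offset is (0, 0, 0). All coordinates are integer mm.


cube([528, 159, 21]);
translate([0, 0, 21]) cube([528, 21, 126]);
translate([0, 138, 21]) cube([528, 21, 126]);
translate([0, 21, 21]) cube([21, 117, 126]);
translate([507, 21, 21]) cube([21, 117, 126]);


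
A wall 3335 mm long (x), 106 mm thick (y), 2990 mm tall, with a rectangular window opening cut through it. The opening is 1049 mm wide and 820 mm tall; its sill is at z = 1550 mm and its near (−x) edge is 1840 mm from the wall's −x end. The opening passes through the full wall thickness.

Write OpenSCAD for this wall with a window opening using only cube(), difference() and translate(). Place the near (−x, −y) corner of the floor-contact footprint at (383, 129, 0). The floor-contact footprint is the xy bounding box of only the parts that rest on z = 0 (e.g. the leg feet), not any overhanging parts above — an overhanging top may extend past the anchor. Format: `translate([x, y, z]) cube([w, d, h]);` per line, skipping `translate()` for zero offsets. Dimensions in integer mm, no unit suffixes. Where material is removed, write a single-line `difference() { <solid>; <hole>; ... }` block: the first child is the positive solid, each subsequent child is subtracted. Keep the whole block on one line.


difference() { translate([383, 129, 0]) cube([3335, 106, 2990]); translate([2223, 129, 1550]) cube([1049, 106, 820]); }


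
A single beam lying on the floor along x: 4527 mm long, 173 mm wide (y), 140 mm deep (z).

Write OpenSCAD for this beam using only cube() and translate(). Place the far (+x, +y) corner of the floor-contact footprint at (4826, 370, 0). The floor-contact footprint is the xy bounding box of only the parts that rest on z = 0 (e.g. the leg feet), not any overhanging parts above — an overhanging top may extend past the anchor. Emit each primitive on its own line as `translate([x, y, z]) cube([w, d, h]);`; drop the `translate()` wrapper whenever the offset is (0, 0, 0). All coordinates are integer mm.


translate([299, 197, 0]) cube([4527, 173, 140]);


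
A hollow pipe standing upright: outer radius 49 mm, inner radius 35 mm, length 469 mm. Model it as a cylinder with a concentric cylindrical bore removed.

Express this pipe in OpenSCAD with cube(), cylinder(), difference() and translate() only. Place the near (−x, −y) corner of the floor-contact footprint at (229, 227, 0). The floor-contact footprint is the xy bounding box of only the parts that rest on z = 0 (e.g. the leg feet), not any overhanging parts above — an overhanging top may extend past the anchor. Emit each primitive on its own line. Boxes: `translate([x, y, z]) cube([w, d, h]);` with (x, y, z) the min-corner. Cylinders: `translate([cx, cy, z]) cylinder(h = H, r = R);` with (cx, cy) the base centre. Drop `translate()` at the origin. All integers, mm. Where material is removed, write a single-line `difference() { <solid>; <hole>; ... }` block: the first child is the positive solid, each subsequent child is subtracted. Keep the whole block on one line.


difference() { translate([278, 276, 0]) cylinder(h = 469, r = 49); translate([278, 276, 0]) cylinder(h = 469, r = 35); }


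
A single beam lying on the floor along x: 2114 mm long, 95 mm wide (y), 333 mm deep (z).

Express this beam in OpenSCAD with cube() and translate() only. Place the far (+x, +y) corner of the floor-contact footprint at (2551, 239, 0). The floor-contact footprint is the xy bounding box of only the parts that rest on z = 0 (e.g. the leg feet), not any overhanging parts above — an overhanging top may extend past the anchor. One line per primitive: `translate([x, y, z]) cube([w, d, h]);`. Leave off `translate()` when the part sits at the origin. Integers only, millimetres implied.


translate([437, 144, 0]) cube([2114, 95, 333]);


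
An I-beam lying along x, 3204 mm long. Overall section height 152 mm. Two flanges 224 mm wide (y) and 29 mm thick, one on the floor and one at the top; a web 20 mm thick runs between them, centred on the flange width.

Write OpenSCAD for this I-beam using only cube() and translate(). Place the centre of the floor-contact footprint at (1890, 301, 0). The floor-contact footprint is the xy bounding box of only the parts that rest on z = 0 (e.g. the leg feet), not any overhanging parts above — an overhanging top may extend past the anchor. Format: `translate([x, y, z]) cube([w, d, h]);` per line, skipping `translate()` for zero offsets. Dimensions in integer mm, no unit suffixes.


translate([288, 189, 0]) cube([3204, 224, 29]);
translate([288, 291, 29]) cube([3204, 20, 94]);
translate([288, 189, 123]) cube([3204, 224, 29]);


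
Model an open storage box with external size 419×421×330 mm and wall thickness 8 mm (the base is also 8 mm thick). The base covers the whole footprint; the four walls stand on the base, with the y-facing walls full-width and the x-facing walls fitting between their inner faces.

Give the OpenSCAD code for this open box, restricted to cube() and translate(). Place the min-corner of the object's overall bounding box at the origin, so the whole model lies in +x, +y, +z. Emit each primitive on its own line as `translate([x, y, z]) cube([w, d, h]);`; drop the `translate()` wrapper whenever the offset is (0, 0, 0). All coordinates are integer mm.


cube([419, 421, 8]);
translate([0, 0, 8]) cube([419, 8, 322]);
translate([0, 413, 8]) cube([419, 8, 322]);
translate([0, 8, 8]) cube([8, 405, 322]);
translate([411, 8, 8]) cube([8, 405, 322]);


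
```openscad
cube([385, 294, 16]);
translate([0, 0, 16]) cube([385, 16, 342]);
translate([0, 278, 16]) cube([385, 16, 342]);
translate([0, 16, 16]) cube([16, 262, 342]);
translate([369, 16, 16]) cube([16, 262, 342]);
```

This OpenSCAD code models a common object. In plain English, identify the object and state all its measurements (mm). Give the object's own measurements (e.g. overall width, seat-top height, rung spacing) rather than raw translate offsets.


An open-topped rectangular box: outside dimensions 385×294×358 mm, with a uniform wall and base thickness of 16 mm. The base is a full 385×294 slab on the floor; four walls sit on top of the base. The front and back walls (the −y and +y sides) span the full width; the two side walls fit between them.


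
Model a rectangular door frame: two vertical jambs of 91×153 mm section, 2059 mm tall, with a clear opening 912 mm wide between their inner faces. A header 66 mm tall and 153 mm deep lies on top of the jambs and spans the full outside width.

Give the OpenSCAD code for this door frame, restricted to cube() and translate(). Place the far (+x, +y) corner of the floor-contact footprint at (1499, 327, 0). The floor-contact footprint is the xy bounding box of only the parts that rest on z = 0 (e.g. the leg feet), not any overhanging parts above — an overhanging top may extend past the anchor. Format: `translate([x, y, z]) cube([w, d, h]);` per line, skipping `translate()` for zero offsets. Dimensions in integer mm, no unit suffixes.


translate([405, 174, 0]) cube([91, 153, 2059]);
translate([1408, 174, 0]) cube([91, 153, 2059]);
translate([405, 174, 2059]) cube([1094, 153, 66]);


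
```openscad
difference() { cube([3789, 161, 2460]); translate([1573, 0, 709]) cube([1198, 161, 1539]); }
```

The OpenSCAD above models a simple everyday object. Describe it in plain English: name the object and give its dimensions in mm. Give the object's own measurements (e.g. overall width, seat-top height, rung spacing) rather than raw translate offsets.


A wall 3789 mm long (x), 161 mm thick (y), 2460 mm tall, with a rectangular window opening cut through it. The opening is 1198 mm wide and 1539 mm tall; its sill is at z = 709 mm and its near (−x) edge is 1573 mm from the wall's −x end. The opening passes through the full wall thickness.


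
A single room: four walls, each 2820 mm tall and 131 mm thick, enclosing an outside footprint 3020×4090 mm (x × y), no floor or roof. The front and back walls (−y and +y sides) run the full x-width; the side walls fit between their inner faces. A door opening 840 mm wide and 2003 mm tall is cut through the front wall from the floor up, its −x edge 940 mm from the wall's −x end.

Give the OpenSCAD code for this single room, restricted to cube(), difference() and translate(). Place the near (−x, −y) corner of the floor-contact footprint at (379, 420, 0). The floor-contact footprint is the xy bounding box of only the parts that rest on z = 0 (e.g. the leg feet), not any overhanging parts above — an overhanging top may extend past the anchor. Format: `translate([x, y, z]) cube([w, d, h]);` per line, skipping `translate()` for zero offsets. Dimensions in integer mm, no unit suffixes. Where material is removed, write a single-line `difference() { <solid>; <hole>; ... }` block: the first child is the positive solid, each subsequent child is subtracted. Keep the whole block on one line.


difference() { translate([379, 420, 0]) cube([3020, 131, 2820]); translate([1319, 420, 0]) cube([840, 131, 2003]); }
translate([379, 4379, 0]) cube([3020, 131, 2820]);
translate([379, 551, 0]) cube([131, 3828, 2820]);
translate([3268, 551, 0]) cube([131, 3828, 2820]);


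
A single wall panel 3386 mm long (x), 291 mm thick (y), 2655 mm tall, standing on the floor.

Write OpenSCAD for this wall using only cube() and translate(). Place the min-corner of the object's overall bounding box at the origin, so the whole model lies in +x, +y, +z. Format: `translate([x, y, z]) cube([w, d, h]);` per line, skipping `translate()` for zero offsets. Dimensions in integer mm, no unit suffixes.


cube([3386, 291, 2655]);


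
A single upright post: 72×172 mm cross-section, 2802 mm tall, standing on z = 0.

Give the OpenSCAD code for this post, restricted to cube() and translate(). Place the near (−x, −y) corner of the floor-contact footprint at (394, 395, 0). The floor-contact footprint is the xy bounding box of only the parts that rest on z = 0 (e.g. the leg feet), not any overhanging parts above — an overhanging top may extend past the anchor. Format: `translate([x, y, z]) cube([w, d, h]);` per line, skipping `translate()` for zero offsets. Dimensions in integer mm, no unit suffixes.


translate([394, 395, 0]) cube([72, 172, 2802]);


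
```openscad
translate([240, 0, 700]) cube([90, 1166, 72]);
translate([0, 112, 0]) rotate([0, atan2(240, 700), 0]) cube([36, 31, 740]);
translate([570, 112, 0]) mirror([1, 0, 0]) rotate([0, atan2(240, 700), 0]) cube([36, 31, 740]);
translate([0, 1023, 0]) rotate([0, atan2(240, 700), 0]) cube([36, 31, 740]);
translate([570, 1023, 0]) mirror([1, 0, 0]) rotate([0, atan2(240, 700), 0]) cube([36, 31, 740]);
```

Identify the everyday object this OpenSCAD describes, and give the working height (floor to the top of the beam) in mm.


A sawhorse. The overall height is 772 mm.

A beam across two mirrored pairs of raked legs — a sawhorse. The beam's underside is at z = 700 (matching the legs' vertical rise in atan2(240, 700)) and the beam is 72 mm tall, so its top is at 700 + 72 = 772 mm. The raked legs top out at the beam's underside, so that is the highest point.


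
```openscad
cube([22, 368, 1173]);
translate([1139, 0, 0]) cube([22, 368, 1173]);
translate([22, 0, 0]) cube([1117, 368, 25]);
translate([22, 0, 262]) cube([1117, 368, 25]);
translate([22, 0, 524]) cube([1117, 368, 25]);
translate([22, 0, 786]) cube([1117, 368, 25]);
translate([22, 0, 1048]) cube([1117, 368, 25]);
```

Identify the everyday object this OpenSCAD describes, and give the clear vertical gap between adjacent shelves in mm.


A bookshelf. The clear shelf gap is 237 mm.

Two tall side panels with 5 horizontal boards between them — a bookshelf. The first two shelf undersides are at z = 0 and z = 262; with shelf thickness 25, the clear gap is 262 − 0 − 25 = 237 mm.


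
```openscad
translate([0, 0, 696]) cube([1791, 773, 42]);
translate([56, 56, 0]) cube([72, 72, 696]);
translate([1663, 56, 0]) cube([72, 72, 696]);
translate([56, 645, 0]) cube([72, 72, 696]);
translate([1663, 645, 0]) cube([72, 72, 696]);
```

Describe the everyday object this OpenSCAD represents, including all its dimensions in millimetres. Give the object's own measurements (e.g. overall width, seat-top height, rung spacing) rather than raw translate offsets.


A table: top 1791 mm (x) × 773 mm (y), 42 mm thick, upper face at z = 738 mm, on four 72×72 mm square legs, each inset 56 mm from the nearest pair of top edges from z = 0 to the bottom of the top.


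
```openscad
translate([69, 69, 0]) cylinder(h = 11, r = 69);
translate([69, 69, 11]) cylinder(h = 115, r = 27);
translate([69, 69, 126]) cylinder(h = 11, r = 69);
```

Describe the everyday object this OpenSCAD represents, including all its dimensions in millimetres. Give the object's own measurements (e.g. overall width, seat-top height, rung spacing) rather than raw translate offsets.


A spool: two coaxial disc flanges of radius 69 mm and thickness 11 mm, joined by a core cylinder of radius 27 mm and height 115 mm. The lower flange rests on z = 0 and the three cylinders share a vertical axis.


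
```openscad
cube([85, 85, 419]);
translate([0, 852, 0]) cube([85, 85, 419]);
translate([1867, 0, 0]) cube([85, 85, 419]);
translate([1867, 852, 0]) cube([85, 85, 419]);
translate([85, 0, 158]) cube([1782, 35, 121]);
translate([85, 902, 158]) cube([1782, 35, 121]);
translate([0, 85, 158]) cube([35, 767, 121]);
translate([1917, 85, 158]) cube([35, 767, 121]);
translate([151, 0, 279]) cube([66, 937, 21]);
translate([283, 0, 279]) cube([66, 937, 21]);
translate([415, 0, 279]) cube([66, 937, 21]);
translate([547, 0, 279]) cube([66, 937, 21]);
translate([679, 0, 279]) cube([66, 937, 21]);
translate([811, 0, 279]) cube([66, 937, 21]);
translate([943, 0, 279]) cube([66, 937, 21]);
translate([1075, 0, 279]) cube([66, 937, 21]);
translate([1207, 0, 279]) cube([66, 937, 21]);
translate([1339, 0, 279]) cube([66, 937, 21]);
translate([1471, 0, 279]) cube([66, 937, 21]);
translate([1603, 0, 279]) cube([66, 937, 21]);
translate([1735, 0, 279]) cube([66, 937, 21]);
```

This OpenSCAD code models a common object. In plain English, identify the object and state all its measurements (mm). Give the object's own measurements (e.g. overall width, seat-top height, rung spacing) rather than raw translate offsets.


A bed frame 1952 mm long (x) by 937 mm wide (y). Four 85×85 mm corner posts, 419 mm tall, at the corners of the footprint. Four rails of 35 mm thickness and 121 mm height run between adjacent posts with their undersides at z = 158 mm, their outer faces flush with the outside of the frame (the two x-running rails run between the posts' inner faces; the two y-running rails run between the posts' inner faces). 13 slats, each 66 mm wide (x) and 21 mm thick, lie across the top of the two x-running rails, running the full 937 mm width of the frame in y; along x they sit between the end posts with a 66 mm gap after the −x posts and between neighbouring slats and before the +x posts.


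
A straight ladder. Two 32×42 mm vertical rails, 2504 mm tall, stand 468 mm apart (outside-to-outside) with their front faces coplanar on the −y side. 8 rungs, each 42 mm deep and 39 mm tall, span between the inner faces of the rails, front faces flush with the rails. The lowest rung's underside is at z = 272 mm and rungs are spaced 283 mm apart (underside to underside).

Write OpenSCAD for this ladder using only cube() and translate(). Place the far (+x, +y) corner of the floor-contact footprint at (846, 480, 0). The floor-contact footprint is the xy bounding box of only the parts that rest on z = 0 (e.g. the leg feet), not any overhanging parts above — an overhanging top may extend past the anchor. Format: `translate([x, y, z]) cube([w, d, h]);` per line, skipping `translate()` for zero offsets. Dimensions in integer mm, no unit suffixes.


// rung span = 468 - 2*32 = 404
// rung[k] z = 272 + k*283
translate([378, 438, 0]) cube([32, 42, 2504]);
translate([814, 438, 0]) cube([32, 42, 2504]);
translate([410, 438, 272]) cube([404, 42, 39]);
translate([410, 438, 555]) cube([404, 42, 39]);
translate([410, 438, 838]) cube([404, 42, 39]);
translate([410, 438, 1121]) cube([404, 42, 39]);
translate([410, 438, 1404]) cube([404, 42, 39]);
translate([410, 438, 1687]) cube([404, 42, 39]);
translate([410, 438, 1970]) cube([404, 42, 39]);
translate([410, 438, 2253]) cube([404, 42, 39]);


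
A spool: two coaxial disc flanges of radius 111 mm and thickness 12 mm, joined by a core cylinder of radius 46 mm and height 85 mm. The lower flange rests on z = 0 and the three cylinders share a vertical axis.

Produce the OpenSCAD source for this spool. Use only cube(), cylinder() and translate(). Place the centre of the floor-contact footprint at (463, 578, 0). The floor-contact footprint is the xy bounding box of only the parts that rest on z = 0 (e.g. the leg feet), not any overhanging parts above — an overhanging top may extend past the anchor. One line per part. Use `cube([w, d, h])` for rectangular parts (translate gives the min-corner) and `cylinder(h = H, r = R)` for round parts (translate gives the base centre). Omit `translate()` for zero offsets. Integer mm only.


translate([463, 578, 0]) cylinder(h = 12, r = 111);
translate([463, 578, 12]) cylinder(h = 85, r = 46);
translate([463, 578, 97]) cylinder(h = 12, r = 111);


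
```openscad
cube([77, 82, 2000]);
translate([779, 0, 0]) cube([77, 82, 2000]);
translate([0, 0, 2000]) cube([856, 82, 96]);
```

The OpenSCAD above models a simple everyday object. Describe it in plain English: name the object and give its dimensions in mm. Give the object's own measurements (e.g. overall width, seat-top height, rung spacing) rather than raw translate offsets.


A door frame. The clear opening is 702 mm wide and 2000 mm high. Two 77 mm wide jambs, 82 mm deep, stand either side of the opening from the floor to the top of the opening. A 96 mm thick head sits across the top of both jambs, spanning the full outside width of the frame.


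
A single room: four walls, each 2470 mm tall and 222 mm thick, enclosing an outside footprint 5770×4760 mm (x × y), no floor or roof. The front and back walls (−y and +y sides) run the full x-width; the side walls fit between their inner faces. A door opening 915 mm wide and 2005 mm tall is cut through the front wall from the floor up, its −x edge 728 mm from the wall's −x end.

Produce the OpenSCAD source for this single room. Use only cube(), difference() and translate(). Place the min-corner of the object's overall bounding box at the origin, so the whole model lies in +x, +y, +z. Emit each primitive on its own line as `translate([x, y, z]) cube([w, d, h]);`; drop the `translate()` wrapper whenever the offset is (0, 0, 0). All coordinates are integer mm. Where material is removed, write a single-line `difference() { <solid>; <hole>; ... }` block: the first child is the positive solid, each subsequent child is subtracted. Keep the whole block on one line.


difference() { cube([5770, 222, 2470]); translate([728, 0, 0]) cube([915, 222, 2005]); }
translate([0, 4538, 0]) cube([5770, 222, 2470]);
translate([0, 222, 0]) cube([222, 4316, 2470]);
translate([5548, 222, 0]) cube([222, 4316, 2470]);


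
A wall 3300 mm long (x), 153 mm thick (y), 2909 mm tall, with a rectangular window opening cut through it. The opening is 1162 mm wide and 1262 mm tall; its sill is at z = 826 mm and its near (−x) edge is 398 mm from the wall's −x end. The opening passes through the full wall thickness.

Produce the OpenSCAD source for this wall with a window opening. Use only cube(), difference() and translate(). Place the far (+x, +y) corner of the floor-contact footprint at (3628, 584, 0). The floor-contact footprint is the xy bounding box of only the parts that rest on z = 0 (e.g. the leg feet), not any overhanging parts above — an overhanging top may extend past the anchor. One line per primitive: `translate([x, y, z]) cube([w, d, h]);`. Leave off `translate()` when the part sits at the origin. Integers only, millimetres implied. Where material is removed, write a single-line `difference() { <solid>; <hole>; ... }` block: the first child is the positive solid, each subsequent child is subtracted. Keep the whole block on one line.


difference() { translate([328, 431, 0]) cube([3300, 153, 2909]); translate([726, 431, 826]) cube([1162, 153, 1262]); }


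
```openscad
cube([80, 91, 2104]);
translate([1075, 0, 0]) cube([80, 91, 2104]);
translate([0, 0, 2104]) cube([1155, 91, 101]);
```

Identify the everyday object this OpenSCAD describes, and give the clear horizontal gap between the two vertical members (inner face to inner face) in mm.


A door frame. The clear opening width is 995 mm.

Two 2104 mm tall posts with a header on top — a door frame. The left jamb is 80 mm wide at x = 0; the right jamb starts at x = 1075. The clear opening is 1075 − 80 = 995 mm.


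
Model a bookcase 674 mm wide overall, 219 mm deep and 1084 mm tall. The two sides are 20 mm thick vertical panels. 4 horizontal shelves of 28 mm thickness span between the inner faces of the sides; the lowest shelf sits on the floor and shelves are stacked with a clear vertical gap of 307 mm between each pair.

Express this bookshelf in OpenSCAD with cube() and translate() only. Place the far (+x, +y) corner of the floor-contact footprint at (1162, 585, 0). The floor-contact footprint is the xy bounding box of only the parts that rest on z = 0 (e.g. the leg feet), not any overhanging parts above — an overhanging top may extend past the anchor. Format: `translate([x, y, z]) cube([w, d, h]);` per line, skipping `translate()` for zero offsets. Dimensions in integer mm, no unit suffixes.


translate([488, 366, 0]) cube([20, 219, 1084]);
translate([1142, 366, 0]) cube([20, 219, 1084]);
translate([508, 366, 0]) cube([634, 219, 28]);
translate([508, 366, 335]) cube([634, 219, 28]);
translate([508, 366, 670]) cube([634, 219, 28]);
translate([508, 366, 1005]) cube([634, 219, 28]);
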